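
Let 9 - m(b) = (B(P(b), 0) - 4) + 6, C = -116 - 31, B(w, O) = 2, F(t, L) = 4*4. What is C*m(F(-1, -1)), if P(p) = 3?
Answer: -735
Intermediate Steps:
F(t, L) = 16
C = -147
m(b) = 5 (m(b) = 9 - ((2 - 4) + 6) = 9 - (-2 + 6) = 9 - 1*4 = 9 - 4 = 5)
C*m(F(-1, -1)) = -147*5 = -735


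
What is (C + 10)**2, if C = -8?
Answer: 4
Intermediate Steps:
(C + 10)**2 = (-8 + 10)**2 = 2**2 = 4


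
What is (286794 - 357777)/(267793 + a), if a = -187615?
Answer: -23661/26726 ≈ -0.88532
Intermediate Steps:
(286794 - 357777)/(267793 + a) = (286794 - 357777)/(267793 - 187615) = -70983/80178 = -70983*1/80178 = -23661/26726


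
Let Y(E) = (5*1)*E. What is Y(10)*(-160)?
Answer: -8000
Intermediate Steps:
Y(E) = 5*E
Y(10)*(-160) = (5*10)*(-160) = 50*(-160) = -8000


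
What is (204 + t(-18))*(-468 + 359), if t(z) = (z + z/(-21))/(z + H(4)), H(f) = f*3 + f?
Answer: -162192/7 ≈ -23170.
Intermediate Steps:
H(f) = 4*f (H(f) = 3*f + f = 4*f)
t(z) = 20*z/(21*(16 + z)) (t(z) = (z + z/(-21))/(z + 4*4) = (z + z*(-1/21))/(z + 16) = (z - z/21)/(16 + z) = (20*z/21)/(16 + z) = 20*z/(21*(16 + z)))
(204 + t(-18))*(-468 + 359) = (204 + (20/21)*(-18)/(16 - 18))*(-468 + 359) = (204 + (20/21)*(-18)/(-2))*(-109) = (204 + (20/21)*(-18)*(-1/2))*(-109) = (204 + 60/7)*(-109) = (1488/7)*(-109) = -162192/7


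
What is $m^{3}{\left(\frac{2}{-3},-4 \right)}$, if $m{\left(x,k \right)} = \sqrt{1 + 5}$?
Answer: $6 \sqrt{6} \approx 14.697$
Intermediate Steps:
$m{\left(x,k \right)} = \sqrt{6}$
$m^{3}{\left(\frac{2}{-3},-4 \right)} = \left(\sqrt{6}\right)^{3} = 6 \sqrt{6}$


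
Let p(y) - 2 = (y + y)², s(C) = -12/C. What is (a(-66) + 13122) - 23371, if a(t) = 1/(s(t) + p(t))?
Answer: -1964610301/191688 ≈ -10249.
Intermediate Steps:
p(y) = 2 + 4*y² (p(y) = 2 + (y + y)² = 2 + (2*y)² = 2 + 4*y²)
a(t) = 1/(2 - 12/t + 4*t²) (a(t) = 1/(-12/t + (2 + 4*t²)) = 1/(2 - 12/t + 4*t²))
(a(-66) + 13122) - 23371 = ((½)*(-66)/(-6 - 66 + 2*(-66)³) + 13122) - 23371 = ((½)*(-66)/(-6 - 66 + 2*(-287496)) + 13122) - 23371 = ((½)*(-66)/(-6 - 66 - 574992) + 13122) - 23371 = ((½)*(-66)/(-575064) + 13122) - 23371 = ((½)*(-66)*(-1/575064) + 13122) - 23371 = (11/191688 + 13122) - 23371 = 2515329947/191688 - 23371 = -1964610301/191688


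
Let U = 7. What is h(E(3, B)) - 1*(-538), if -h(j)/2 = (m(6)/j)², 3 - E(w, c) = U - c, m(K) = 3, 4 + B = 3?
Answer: 13432/25 ≈ 537.28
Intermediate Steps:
B = -1 (B = -4 + 3 = -1)
E(w, c) = -4 + c (E(w, c) = 3 - (7 - c) = 3 + (-7 + c) = -4 + c)
h(j) = -18/j² (h(j) = -2*9/j² = -18/j²)
h(E(3, B)) - 1*(-538) = -18/(-4 - 1)² - 1*(-538) = -18/(-5)² + 538 = -18*1/25 + 538 = -18/25 + 538 = 13432/25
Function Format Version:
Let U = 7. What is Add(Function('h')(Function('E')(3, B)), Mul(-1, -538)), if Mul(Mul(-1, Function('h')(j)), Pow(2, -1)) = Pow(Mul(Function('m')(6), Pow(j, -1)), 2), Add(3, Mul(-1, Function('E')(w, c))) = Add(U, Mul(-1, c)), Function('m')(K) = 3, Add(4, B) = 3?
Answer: Rational(13432, 25) ≈ 537.28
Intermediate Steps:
B = -1 (B = Add(-4, 3) = -1)
Function('E')(w, c) = Add(-4, c) (Function('E')(w, c) = Add(3, Mul(-1, Add(7, Mul(-1, c)))) = Add(3, Add(-7, c)) = Add(-4, c))
Function('h')(j) = Mul(-18, Pow(j, -2)) (Function('h')(j) = Mul(-2, Pow(Mul(3, Pow(j, -1)), 2)) = Mul(-2, Mul(9, Pow(j, -2))) = Mul(-18, Pow(j, -2)))
Add(Function('h')(Function('E')(3, B)), Mul(-1, -538)) = Add(Mul(-18, Pow(Add(-4, -1), -2)), Mul(-1, -538)) = Add(Mul(-18, Pow(-5, -2)), 538) = Add(Mul(-18, Rational(1, 25)), 538) = Add(Rational(-18, 25), 538) = Rational(13432, 25)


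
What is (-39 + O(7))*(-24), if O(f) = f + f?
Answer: 600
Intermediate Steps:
O(f) = 2*f
(-39 + O(7))*(-24) = (-39 + 2*7)*(-24) = (-39 + 14)*(-24) = -25*(-24) = 600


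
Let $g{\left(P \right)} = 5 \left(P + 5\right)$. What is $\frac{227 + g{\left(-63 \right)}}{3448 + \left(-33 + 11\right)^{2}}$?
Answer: $- \frac{63}{3932} \approx -0.016022$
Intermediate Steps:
$g{\left(P \right)} = 25 + 5 P$ ($g{\left(P \right)} = 5 \left(5 + P\right) = 25 + 5 P$)
$\frac{227 + g{\left(-63 \right)}}{3448 + \left(-33 + 11\right)^{2}} = \frac{227 + \left(25 + 5 \left(-63\right)\right)}{3448 + \left(-33 + 11\right)^{2}} = \frac{227 + \left(25 - 315\right)}{3448 + \left(-22\right)^{2}} = \frac{227 - 290}{3448 + 484} = - \frac{63}{3932}$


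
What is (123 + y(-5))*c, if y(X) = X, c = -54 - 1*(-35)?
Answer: -2242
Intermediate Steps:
c = -19 (c = -54 + 35 = -19)
(123 + y(-5))*c = (123 - 5)*(-19) = 118*(-19) = -2242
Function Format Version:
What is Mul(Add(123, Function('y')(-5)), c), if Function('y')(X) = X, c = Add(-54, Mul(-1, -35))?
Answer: -2242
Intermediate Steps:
c = -19 (c = Add(-54, 35) = -19)
Mul(Add(123, Function('y')(-5)), c) = Mul(Add(123, -5), -19) = Mul(118, -19) = -2242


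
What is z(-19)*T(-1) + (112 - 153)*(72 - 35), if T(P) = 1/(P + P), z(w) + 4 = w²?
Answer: -3391/2 ≈ -1695.5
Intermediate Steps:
z(w) = -4 + w²
T(P) = 1/(2*P)
z(-19)*T(-1) + (112 - 153)*(72 - 35) = (-4 + (-19)²)*((½)/(-1)) + (112 - 153)*(72 - 35) = (-4 + 361)*((½)*(-1)) - 41*37 = 357*(-½) - 1517 = -357/2 - 1517 = -3391/2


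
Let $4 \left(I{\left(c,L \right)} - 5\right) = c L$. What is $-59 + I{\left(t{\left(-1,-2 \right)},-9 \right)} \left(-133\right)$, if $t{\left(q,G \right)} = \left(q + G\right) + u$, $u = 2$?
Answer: $- \frac{4093}{4} \approx -1023.3$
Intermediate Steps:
$t{\left(q,G \right)} = 2 + G + q$ ($t{\left(q,G \right)} = \left(q + G\right) + 2 = \left(G + q\right) + 2 = 2 + G + q$)
$I{\left(c,L \right)} = 5 + \frac{L c}{4}$ ($I{\left(c,L \right)} = 5 + \frac{c L}{4} = 5 + \frac{L c}{4}$)
$-59 + I{\left(t{\left(-1,-2 \right)},-9 \right)} \left(-133\right) = -59 + \left(5 + \frac{1}{4} \left(-9\right) \left(2 - 2 - 1\right)\right) \left(-133\right) = -59 + \left(5 + \frac{1}{4} \left(-9\right) \left(-1\right)\right) \left(-133\right) = -59 + \left(5 + \frac{9}{4}\right) \left(-133\right) = -59 + \frac{29}{4} \left(-133\right) = -59 - \frac{3857}{4} = - \frac{4093}{4}$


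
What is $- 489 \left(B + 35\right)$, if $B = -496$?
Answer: $225429$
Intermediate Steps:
$- 489 \left(B + 35\right) = - 489 \left(-496 + 35\right) = \left(-489\right) \left(-461\right) = 225429$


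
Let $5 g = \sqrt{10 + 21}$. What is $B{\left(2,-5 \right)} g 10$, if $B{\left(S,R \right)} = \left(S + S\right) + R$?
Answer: $- 2 \sqrt{31} \approx -11.136$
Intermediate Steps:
$B{\left(S,R \right)} = R + 2 S$ ($B{\left(S,R \right)} = 2 S + R = R + 2 S$)
$g = \frac{\sqrt{31}}{5}$ ($g = \frac{\sqrt{10 + 21}}{5} = \frac{\sqrt{31}}{5} \approx 1.1136$)
$B{\left(2,-5 \right)} g 10 = \left(-5 + 2 \cdot 2\right) \frac{\sqrt{31}}{5} \cdot 10 = \left(-5 + 4\right) \frac{\sqrt{31}}{5} \cdot 10 = - \frac{\sqrt{31}}{5} \cdot 10 = - 2 \sqrt{31}$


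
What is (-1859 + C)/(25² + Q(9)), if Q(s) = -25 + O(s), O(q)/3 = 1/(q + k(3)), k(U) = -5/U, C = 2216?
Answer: 22/37 ≈ 0.59459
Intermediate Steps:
O(q) = 3/(-5/3 + q) (O(q) = 3/(q - 5/3) = 3/(-5/3 + q))
Q(s) = -25 + 9/(-5 + 3*s)
(-1859 + C)/(25² + Q(9)) = (-1859 + 2216)/(25² + (134 - 75*9)/(-5 + 3*9)) = 357/(625 + (134 - 675)/(-5 + 27)) = 357/(625 - 541/22) = 357/(13209/22) = 357*(22/13209) = 22/37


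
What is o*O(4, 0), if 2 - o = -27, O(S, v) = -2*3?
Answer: -174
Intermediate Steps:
O(S, v) = -6
o = 29 (o = 2 - 1*(-27) = 2 + 27 = 29)
o*O(4, 0) = 29*(-6) = -174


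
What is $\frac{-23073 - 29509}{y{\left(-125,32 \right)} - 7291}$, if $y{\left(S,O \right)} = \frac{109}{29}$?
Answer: $\frac{762439}{105665} \approx 7.2156$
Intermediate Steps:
$y{\left(S,O \right)} = \frac{109}{29}$ ($y{\left(S,O \right)} = 109 \cdot \frac{1}{29} = \frac{109}{29}$)
$\frac{-23073 - 29509}{y{\left(-125,32 \right)} - 7291} = \frac{-23073 - 29509}{\frac{109}{29} - 7291} = - \frac{52582}{- \frac{211330}{29}} = \left(-52582\right) \left(- \frac{29}{211330}\right) = \frac{762439}{105665}$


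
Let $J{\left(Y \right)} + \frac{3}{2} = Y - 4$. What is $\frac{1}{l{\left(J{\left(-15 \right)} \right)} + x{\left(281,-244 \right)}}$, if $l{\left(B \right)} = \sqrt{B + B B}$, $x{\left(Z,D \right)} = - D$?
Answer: $\frac{976}{236545} - \frac{2 \sqrt{1599}}{236545} \approx 0.003788$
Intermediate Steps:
$J{\left(Y \right)} = - \frac{11}{2} + Y$ ($J{\left(Y \right)} = - \frac{3}{2} + \left(Y - 4\right) = - \frac{3}{2} + \left(-4 + Y\right) = - \frac{11}{2} + Y$)
$l{\left(B \right)} = \sqrt{B + B^{2}}$
$\frac{1}{l{\left(J{\left(-15 \right)} \right)} + x{\left(281,-244 \right)}} = \frac{1}{\sqrt{\left(- \frac{11}{2} - 15\right) \left(1 - \frac{41}{2}\right)} - -244} = \frac{1}{\sqrt{- \frac{41 \left(1 - \frac{41}{2}\right)}{2}} + 244} = \frac{1}{\sqrt{\left(- \frac{41}{2}\right) \left(- \frac{39}{2}\right)} + 244} = \frac{1}{\sqrt{\frac{1599}{4}} + 244} = \frac{1}{\frac{\sqrt{1599}}{2} + 244} = \frac{1}{244 + \frac{\sqrt{1599}}{2}}$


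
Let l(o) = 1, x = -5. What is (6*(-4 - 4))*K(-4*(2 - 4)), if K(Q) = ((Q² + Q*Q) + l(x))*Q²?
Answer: -396288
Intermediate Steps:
K(Q) = Q²*(1 + 2*Q²) (K(Q) = ((Q² + Q*Q) + 1)*Q² = ((Q² + Q²) + 1)*Q² = (2*Q² + 1)*Q² = (1 + 2*Q²)*Q² = Q²*(1 + 2*Q²))
(6*(-4 - 4))*K(-4*(2 - 4)) = (6*(-4 - 4))*((-4*(2 - 4))² + 2*(-4*(2 - 4))⁴) = (6*(-8))*((-4*(-2))² + 2*(-4*(-2))⁴) = -48*(8² + 2*8⁴) = -48*(64 + 2*4096) = -48*(64 + 8192) = -48*8256 = -396288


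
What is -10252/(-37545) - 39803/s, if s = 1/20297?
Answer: -30331910569343/37545 ≈ -8.0788e+8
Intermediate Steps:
s = 1/20297 ≈ 4.9268e-5
-10252/(-37545) - 39803/s = -10252/(-37545) - 39803/1/20297 = -10252*(-1/37545) - 39803*20297 = 10252/37545 - 807881491 = -30331910569343/37545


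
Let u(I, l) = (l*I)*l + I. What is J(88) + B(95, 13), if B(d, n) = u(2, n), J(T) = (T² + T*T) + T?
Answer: 15916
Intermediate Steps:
J(T) = T + 2*T² (J(T) = (T² + T²) + T = 2*T² + T = T + 2*T²)
u(I, l) = I + I*l² (u(I, l) = (I*l)*l + I = I*l² + I = I + I*l²)
B(d, n) = 2 + 2*n² (B(d, n) = 2*(1 + n²) = 2 + 2*n²)
J(88) + B(95, 13) = 88*(1 + 2*88) + (2 + 2*13²) = 88*(1 + 176) + (2 + 2*169) = 88*177 + (2 + 338) = 15576 + 340 = 15916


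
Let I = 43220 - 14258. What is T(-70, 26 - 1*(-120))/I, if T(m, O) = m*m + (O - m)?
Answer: 2558/14481 ≈ 0.17665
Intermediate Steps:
I = 28962
T(m, O) = O + m² - m (T(m, O) = m² + (O - m) = O + m² - m)
T(-70, 26 - 1*(-120))/I = ((26 - 1*(-120)) + (-70)² - 1*(-70))/28962 = ((26 + 120) + 4900 + 70)*(1/28962) = (146 + 4900 + 70)*(1/28962) = 5116*(1/28962) = 2558/14481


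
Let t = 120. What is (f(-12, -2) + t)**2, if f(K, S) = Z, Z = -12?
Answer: 11664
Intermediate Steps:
f(K, S) = -12
(f(-12, -2) + t)**2 = (-12 + 120)**2 = 108**2 = 11664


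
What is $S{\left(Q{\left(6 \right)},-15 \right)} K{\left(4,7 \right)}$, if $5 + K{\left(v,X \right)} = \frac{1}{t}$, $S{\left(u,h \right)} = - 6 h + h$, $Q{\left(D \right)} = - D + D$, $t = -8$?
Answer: $- \frac{3075}{8} \approx -384.38$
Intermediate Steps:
$Q{\left(D \right)} = 0$
$S{\left(u,h \right)} = - 5 h$
$K{\left(v,X \right)} = - \frac{41}{8}$ ($K{\left(v,X \right)} = -5 + \frac{1}{-8} = -5 - \frac{1}{8} = - \frac{41}{8}$)
$S{\left(Q{\left(6 \right)},-15 \right)} K{\left(4,7 \right)} = \left(-5\right) \left(-15\right) \left(- \frac{41}{8}\right) = 75 \left(- \frac{41}{8}\right) = - \frac{3075}{8}$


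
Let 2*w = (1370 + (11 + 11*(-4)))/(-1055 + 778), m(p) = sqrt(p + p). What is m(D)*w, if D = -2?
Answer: -1337*I/277 ≈ -4.8267*I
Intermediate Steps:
m(p) = sqrt(2)*sqrt(p) (m(p) = sqrt(2*p) = sqrt(2)*sqrt(p))
w = -1337/554 (w = ((1370 + (11 + 11*(-4)))/(-1055 + 778))/2 = ((1370 + (11 - 44))/(-277))/2 = ((1370 - 33)*(-1/277))/2 = (1337*(-1/277))/2 = (1/2)*(-1337/277) = -1337/554 ≈ -2.4134)
m(D)*w = (sqrt(2)*sqrt(-2))*(-1337/554) = (sqrt(2)*(I*sqrt(2)))*(-1337/554) = (2*I)*(-1337/554) = -1337*I/277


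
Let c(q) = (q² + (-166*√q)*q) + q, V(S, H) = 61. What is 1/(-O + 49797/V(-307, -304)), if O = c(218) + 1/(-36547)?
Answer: 116612066255934949/703973009246483441230526 + 44964288615573383*√218/351986504623241720615263 ≈ 2.0518e-6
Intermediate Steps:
c(q) = q + q² - 166*q^(3/2) (c(q) = (q² - 166*q^(3/2)) + q = q + q² - 166*q^(3/2))
O = 1744826873/36547 - 36188*√218 (O = (218 + 218² - 36188*√218) + 1/(-36547) = (218 + 47524 - 36188*√218) - 1/36547 = (47742 - 36188*√218) - 1/36547 = 1744826873/36547 - 36188*√218 ≈ -4.8657e+5)
1/(-O + 49797/V(-307, -304)) = 1/(-(1744826873/36547 - 36188*√218) + 49797/61) = 1/((-1744826873/36547 + 36188*√218) + 49797*(1/61)) = 1/((-1744826873/36547 + 36188*√218) + 49797/61) = 1/(-104614508294/2229367 + 36188*√218)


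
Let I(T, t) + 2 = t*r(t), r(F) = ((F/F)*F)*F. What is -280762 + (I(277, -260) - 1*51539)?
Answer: -17908303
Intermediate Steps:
r(F) = F² (r(F) = (1*F)*F = F*F = F²)
I(T, t) = -2 + t³ (I(T, t) = -2 + t*t² = -2 + t³)
-280762 + (I(277, -260) - 1*51539) = -280762 + ((-2 + (-260)³) - 1*51539) = -280762 + ((-2 - 17576000) - 51539) = -280762 + (-17576002 - 51539) = -280762 - 17627541 = -17908303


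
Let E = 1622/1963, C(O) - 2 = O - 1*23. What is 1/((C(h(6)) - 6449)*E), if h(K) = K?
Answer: -1963/10484608 ≈ -0.00018723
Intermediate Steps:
C(O) = -21 + O (C(O) = 2 + (O - 1*23) = 2 + (O - 23) = 2 + (-23 + O) = -21 + O)
E = 1622/1963 (E = 1622*(1/1963) = 1622/1963 ≈ 0.82629)
1/((C(h(6)) - 6449)*E) = 1/(((-21 + 6) - 6449)*(1622/1963)) = (1963/1622)/(-15 - 6449) = (1963/1622)/(-6464) = -1/6464*1963/1622 = -1963/10484608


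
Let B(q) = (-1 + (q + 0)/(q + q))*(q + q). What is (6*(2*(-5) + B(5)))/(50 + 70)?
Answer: -¾ ≈ -0.75000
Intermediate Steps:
B(q) = -q (B(q) = (-1 + q/((2*q)))*(2*q) = (-1 + q*(1/(2*q)))*(2*q) = (-1 + ½)*(2*q) = -q)
(6*(2*(-5) + B(5)))/(50 + 70) = (6*(2*(-5) - 1*5))/(50 + 70) = (6*(-10 - 5))/120 = (6*(-15))*(1/120) = -90*1/120 = -¾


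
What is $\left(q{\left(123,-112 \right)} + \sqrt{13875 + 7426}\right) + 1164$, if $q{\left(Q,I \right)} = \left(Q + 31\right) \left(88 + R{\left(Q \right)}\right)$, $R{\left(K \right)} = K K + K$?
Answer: $2363524 + \sqrt{21301} \approx 2.3637 \cdot 10^{6}$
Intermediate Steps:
$R{\left(K \right)} = K + K^{2}$ ($R{\left(K \right)} = K^{2} + K = K + K^{2}$)
$q{\left(Q,I \right)} = \left(31 + Q\right) \left(88 + Q \left(1 + Q\right)\right)$ ($q{\left(Q,I \right)} = \left(Q + 31\right) \left(88 + Q \left(1 + Q\right)\right) = \left(31 + Q\right) \left(88 + Q \left(1 + Q\right)\right)$)
$\left(q{\left(123,-112 \right)} + \sqrt{13875 + 7426}\right) + 1164 = \left(\left(2728 + 123^{3} + 32 \cdot 123^{2} + 119 \cdot 123\right) + \sqrt{13875 + 7426}\right) + 1164 = \left(\left(2728 + 1860867 + 32 \cdot 15129 + 14637\right) + \sqrt{21301}\right) + 1164 = \left(\left(2728 + 1860867 + 484128 + 14637\right) + \sqrt{21301}\right) + 1164 = \left(2362360 + \sqrt{21301}\right) + 1164 = 2363524 + \sqrt{21301}$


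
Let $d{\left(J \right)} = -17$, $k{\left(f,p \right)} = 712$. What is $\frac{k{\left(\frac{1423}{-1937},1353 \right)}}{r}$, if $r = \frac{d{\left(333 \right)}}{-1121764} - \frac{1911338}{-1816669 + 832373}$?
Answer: $\frac{49134577907408}{134005430829} \approx 366.66$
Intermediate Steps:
$r = \frac{134005430829}{69009238634}$ ($r = - \frac{17}{-1121764} - \frac{1911338}{-1816669 + 832373} = \left(-17\right) \left(- \frac{1}{1121764}\right) - \frac{1911338}{-984296} = \frac{17}{1121764} - - \frac{955669}{492148} = \frac{17}{1121764} + \frac{955669}{492148} = \frac{134005430829}{69009238634} \approx 1.9418$)
$\frac{k{\left(\frac{1423}{-1937},1353 \right)}}{r} = \frac{712}{\frac{134005430829}{69009238634}} = 712 \cdot \frac{69009238634}{134005430829} = \frac{49134577907408}{134005430829}$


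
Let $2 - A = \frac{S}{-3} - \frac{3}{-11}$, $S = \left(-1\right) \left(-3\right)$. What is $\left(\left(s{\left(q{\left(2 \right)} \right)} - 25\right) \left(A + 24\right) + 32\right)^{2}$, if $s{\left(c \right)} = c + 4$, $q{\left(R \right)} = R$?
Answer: $\frac{27394756}{121} \approx 2.264 \cdot 10^{5}$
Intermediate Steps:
$S = 3$
$A = \frac{30}{11}$ ($A = 2 - \left(\frac{3}{-3} - \frac{3}{-11}\right) = 2 - \left(3 \left(- \frac{1}{3}\right) - - \frac{3}{11}\right) = 2 - \left(-1 + \frac{3}{11}\right) = 2 - - \frac{8}{11} = 2 + \frac{8}{11} = \frac{30}{11} \approx 2.7273$)
$s{\left(c \right)} = 4 + c$
$\left(\left(s{\left(q{\left(2 \right)} \right)} - 25\right) \left(A + 24\right) + 32\right)^{2} = \left(\left(\left(4 + 2\right) - 25\right) \left(\frac{30}{11} + 24\right) + 32\right)^{2} = \left(\left(6 - 25\right) \frac{294}{11} + 32\right)^{2} = \left(\left(-19\right) \frac{294}{11} + 32\right)^{2} = \left(- \frac{5586}{11} + 32\right)^{2} = \left(- \frac{5234}{11}\right)^{2} = \frac{27394756}{121}$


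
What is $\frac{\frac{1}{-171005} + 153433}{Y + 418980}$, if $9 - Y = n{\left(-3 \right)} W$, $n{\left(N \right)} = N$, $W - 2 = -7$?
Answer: $\frac{13118905082}{35823324435} \approx 0.36621$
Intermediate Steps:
$W = -5$ ($W = 2 - 7 = -5$)
$Y = -6$ ($Y = 9 - \left(-3\right) \left(-5\right) = 9 - 15 = -6$)
$\frac{\frac{1}{-171005} + 153433}{Y + 418980} = \frac{\frac{1}{-171005} + 153433}{-6 + 418980} = \frac{- \frac{1}{171005} + 153433}{418974} = \frac{26237810164}{171005} \cdot \frac{1}{418974} = \frac{13118905082}{35823324435}$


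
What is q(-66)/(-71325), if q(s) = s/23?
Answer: 22/546825 ≈ 4.0232e-5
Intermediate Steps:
q(s) = s/23
q(-66)/(-71325) = ((1/23)*(-66))/(-71325) = -66/23*(-1/71325) = 22/546825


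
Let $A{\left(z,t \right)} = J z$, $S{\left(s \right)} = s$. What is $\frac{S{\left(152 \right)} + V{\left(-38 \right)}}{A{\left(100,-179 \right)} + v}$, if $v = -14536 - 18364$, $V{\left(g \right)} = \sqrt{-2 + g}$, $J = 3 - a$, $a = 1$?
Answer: $- \frac{38}{8175} - \frac{i \sqrt{10}}{16350} \approx -0.0046483 - 0.00019341 i$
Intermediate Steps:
$J = 2$ ($J = 3 - 1 = 2$)
$A{\left(z,t \right)} = 2 z$
$v = -32900$
$\frac{S{\left(152 \right)} + V{\left(-38 \right)}}{A{\left(100,-179 \right)} + v} = \frac{152 + \sqrt{-2 - 38}}{2 \cdot 100 - 32900} = \frac{152 + \sqrt{-40}}{200 - 32900} = \frac{152 + 2 i \sqrt{10}}{-32700} = \left(152 + 2 i \sqrt{10}\right) \left(- \frac{1}{32700}\right) = - \frac{38}{8175} - \frac{i \sqrt{10}}{16350}$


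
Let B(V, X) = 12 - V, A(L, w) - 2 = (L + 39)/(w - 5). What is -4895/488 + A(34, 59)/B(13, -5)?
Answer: -176329/13176 ≈ -13.383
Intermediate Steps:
A(L, w) = 2 + (39 + L)/(-5 + w) (A(L, w) = 2 + (L + 39)/(w - 5) = 2 + (39 + L)/(-5 + w))
-4895/488 + A(34, 59)/B(13, -5) = -4895/488 + ((29 + 34 + 2*59)/(-5 + 59))/(12 - 1*13) = -4895*1/488 + ((29 + 34 + 118)/54)/(12 - 13) = -4895/488 + ((1/54)*181)/(-1) = -4895/488 + (181/54)*(-1) = -4895/488 - 181/54 = -176329/13176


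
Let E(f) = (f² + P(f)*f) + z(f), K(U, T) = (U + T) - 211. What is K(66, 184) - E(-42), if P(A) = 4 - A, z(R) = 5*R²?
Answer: -8613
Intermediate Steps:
K(U, T) = -211 + T + U (K(U, T) = (T + U) - 211 = -211 + T + U)
E(f) = 6*f² + f*(4 - f) (E(f) = (f² + (4 - f)*f) + 5*f² = (f² + f*(4 - f)) + 5*f² = 6*f² + f*(4 - f))
K(66, 184) - E(-42) = (-211 + 184 + 66) - (-42)*(4 + 5*(-42)) = 39 - (-42)*(4 - 210) = 39 - (-42)*(-206) = 39 - 1*8652 = 39 - 8652 = -8613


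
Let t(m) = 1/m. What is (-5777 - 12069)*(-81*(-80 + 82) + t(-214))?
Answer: 309351487/107 ≈ 2.8911e+6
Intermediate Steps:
(-5777 - 12069)*(-81*(-80 + 82) + t(-214)) = (-5777 - 12069)*(-81*(-80 + 82) + 1/(-214)) = -17846*(-81*2 - 1/214) = -17846*(-162 - 1/214) = -17846*(-34669/214) = 309351487/107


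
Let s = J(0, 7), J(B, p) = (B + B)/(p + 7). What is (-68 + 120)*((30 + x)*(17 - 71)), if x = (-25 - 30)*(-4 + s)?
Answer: -702000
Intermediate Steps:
J(B, p) = 2*B/(7 + p) (J(B, p) = (2*B)/(7 + p) = 2*B/(7 + p))
s = 0 (s = 2*0/(7 + 7) = 2*0/14 = 2*0*(1/14) = 0)
x = 220 (x = (-25 - 30)*(-4 + 0) = -55*(-4) = 220)
(-68 + 120)*((30 + x)*(17 - 71)) = (-68 + 120)*((30 + 220)*(17 - 71)) = 52*(250*(-54)) = 52*(-13500) = -702000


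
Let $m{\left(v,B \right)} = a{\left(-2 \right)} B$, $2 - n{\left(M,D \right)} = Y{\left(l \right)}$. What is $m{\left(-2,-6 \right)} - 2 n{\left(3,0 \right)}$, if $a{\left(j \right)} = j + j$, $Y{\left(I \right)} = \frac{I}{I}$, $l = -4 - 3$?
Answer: $22$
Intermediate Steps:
$l = -7$ ($l = -4 - 3 = -7$)
$Y{\left(I \right)} = 1$
$n{\left(M,D \right)} = 1$ ($n{\left(M,D \right)} = 2 - 1 = 1$)
$a{\left(j \right)} = 2 j$
$m{\left(v,B \right)} = - 4 B$ ($m{\left(v,B \right)} = 2 \left(-2\right) B = - 4 B$)
$m{\left(-2,-6 \right)} - 2 n{\left(3,0 \right)} = \left(-4\right) \left(-6\right) - 2 = 24 - 2 = 22$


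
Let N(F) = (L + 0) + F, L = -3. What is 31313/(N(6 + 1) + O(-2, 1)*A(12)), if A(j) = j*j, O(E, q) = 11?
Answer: 31313/1588 ≈ 19.719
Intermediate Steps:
A(j) = j²
N(F) = -3 + F (N(F) = (-3 + 0) + F = -3 + F)
31313/(N(6 + 1) + O(-2, 1)*A(12)) = 31313/((-3 + (6 + 1)) + 11*12²) = 31313/((-3 + 7) + 11*144) = 31313/(4 + 1584) = 31313/1588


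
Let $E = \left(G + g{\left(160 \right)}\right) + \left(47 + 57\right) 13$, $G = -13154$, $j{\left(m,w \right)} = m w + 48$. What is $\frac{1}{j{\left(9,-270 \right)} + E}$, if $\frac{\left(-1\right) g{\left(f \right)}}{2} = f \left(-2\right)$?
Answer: $- \frac{1}{13544} \approx -7.3833 \cdot 10^{-5}$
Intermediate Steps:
$j{\left(m,w \right)} = 48 + m w$
$g{\left(f \right)} = 4 f$ ($g{\left(f \right)} = - 2 f \left(-2\right) = - 2 \left(- 2 f\right) = 4 f$)
$E = -11162$ ($E = \left(-13154 + 4 \cdot 160\right) + \left(47 + 57\right) 13 = \left(-13154 + 640\right) + 104 \cdot 13 = -12514 + 1352 = -11162$)
$\frac{1}{j{\left(9,-270 \right)} + E} = \frac{1}{\left(48 + 9 \left(-270\right)\right) - 11162} = \frac{1}{\left(48 - 2430\right) - 11162} = \frac{1}{-2382 - 11162} = \frac{1}{-13544} = - \frac{1}{13544}$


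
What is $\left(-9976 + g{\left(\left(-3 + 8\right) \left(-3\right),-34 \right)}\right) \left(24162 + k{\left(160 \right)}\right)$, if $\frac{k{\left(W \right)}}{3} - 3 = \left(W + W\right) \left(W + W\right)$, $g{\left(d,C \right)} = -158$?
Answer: $-3358113714$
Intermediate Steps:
$k{\left(W \right)} = 9 + 12 W^{2}$ ($k{\left(W \right)} = 9 + 3 \left(W + W\right) \left(W + W\right) = 9 + 3 \cdot 2 W 2 W = 9 + 3 \cdot 4 W^{2} = 9 + 12 W^{2}$)
$\left(-9976 + g{\left(\left(-3 + 8\right) \left(-3\right),-34 \right)}\right) \left(24162 + k{\left(160 \right)}\right) = \left(-9976 - 158\right) \left(24162 + \left(9 + 12 \cdot 160^{2}\right)\right) = - 10134 \left(24162 + \left(9 + 12 \cdot 25600\right)\right) = - 10134 \left(24162 + \left(9 + 307200\right)\right) = - 10134 \left(24162 + 307209\right) = \left(-10134\right) 331371 = -3358113714$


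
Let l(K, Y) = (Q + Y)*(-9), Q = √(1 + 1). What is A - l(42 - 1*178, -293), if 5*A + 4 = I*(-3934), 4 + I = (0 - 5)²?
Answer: -95803/5 + 9*√2 ≈ -19148.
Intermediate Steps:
I = 21 (I = -4 + (0 - 5)² = -4 + (-5)² = -4 + 25 = 21)
Q = √2 ≈ 1.4142
l(K, Y) = -9*Y - 9*√2 (l(K, Y) = (√2 + Y)*(-9) = (Y + √2)*(-9) = -9*Y - 9*√2)
A = -82618/5 (A = -⅘ + (21*(-3934))/5 = -⅘ + (⅕)*(-82614) = -⅘ - 82614/5 = -82618/5 ≈ -16524.)
A - l(42 - 1*178, -293) = -82618/5 - (-9*(-293) - 9*√2) = -82618/5 - (2637 - 9*√2) = -82618/5 + (-2637 + 9*√2) = -95803/5 + 9*√2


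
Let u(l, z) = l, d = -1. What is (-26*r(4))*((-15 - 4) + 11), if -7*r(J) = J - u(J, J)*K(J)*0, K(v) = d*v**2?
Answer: -832/7 ≈ -118.86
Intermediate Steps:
K(v) = -v**2
r(J) = -J/7 (r(J) = -(J - J*(-J**2)*0)/7 = -(J - (-J**3)*0)/7 = -(J - 1*0)/7 = -(J + 0)/7 = -J/7)
(-26*r(4))*((-15 - 4) + 11) = (-(-26)*4/7)*((-15 - 4) + 11) = (-26*(-4/7))*(-19 + 11) = (104/7)*(-8) = -832/7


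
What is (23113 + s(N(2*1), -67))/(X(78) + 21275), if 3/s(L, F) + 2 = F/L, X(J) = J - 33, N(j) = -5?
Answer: 54894/50635 ≈ 1.0841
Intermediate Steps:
X(J) = -33 + J
s(L, F) = 3/(-2 + F/L)
(23113 + s(N(2*1), -67))/(X(78) + 21275) = (23113 + 3*(-5)/(-67 - 2*(-5)))/((-33 + 78) + 21275) = (23113 + 3*(-5)/(-67 + 10))/(45 + 21275) = (23113 + 3*(-5)/(-57))/21320 = (23113 + 3*(-5)*(-1/57))*(1/21320) = (23113 + 5/19)*(1/21320) = (439152/19)*(1/21320) = 54894/50635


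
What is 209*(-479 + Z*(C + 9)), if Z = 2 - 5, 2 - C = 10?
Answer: -100738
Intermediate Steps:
C = -8 (C = 2 - 1*10 = 2 - 10 = -8)
Z = -3
209*(-479 + Z*(C + 9)) = 209*(-479 - 3*(-8 + 9)) = 209*(-479 - 3*1) = 209*(-479 - 3) = 209*(-482) = -100738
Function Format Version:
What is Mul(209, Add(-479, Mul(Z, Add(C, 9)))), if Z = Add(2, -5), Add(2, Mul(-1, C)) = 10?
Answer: -100738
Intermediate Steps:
C = -8 (C = Add(2, Mul(-1, 10)) = Add(2, -10) = -8)
Z = -3
Mul(209, Add(-479, Mul(Z, Add(C, 9)))) = Mul(209, Add(-479, Mul(-3, Add(-8, 9)))) = Mul(209, Add(-479, Mul(-3, 1))) = Mul(209, Add(-479, -3)) = Mul(209, -482) = -100738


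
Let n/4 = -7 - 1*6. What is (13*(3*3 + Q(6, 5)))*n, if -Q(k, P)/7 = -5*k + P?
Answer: -124384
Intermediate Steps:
Q(k, P) = -7*P + 35*k (Q(k, P) = -7*(-5*k + P) = -7*(P - 5*k) = -7*P + 35*k)
n = -52 (n = 4*(-7 - 1*6) = 4*(-7 - 6) = 4*(-13) = -52)
(13*(3*3 + Q(6, 5)))*n = (13*(3*3 + (-7*5 + 35*6)))*(-52) = (13*(9 + (-35 + 210)))*(-52) = (13*(9 + 175))*(-52) = (13*184)*(-52) = 2392*(-52) = -124384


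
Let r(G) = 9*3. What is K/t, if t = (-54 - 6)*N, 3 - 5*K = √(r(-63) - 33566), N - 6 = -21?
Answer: 1/1500 - I*√33539/4500 ≈ 0.00066667 - 0.040697*I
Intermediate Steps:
r(G) = 27
N = -15 (N = 6 - 21 = -15)
K = ⅗ - I*√33539/5 (K = ⅗ - √(27 - 33566)/5 = ⅗ - I*√33539/5 ≈ 0.6 - 36.627*I)
t = 900 (t = (-54 - 6)*(-15) = -60*(-15) = 900)
K/t = (⅗ - I*√33539/5)/900 = (⅗ - I*√33539/5)*(1/900) = 1/1500 - I*√33539/4500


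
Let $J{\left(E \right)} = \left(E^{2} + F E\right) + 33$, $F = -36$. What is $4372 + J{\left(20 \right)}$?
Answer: $4085$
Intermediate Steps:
$J{\left(E \right)} = 33 + E^{2} - 36 E$ ($J{\left(E \right)} = \left(E^{2} - 36 E\right) + 33 = 33 + E^{2} - 36 E$)
$4372 + J{\left(20 \right)} = 4372 + \left(33 + 20^{2} - 720\right) = 4372 + \left(33 + 400 - 720\right) = 4372 - 287 = 4085$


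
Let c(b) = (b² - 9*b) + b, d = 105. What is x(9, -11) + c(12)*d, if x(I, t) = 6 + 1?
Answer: 5047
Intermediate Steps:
x(I, t) = 7
c(b) = b² - 8*b
x(9, -11) + c(12)*d = 7 + (12*(-8 + 12))*105 = 7 + (12*4)*105 = 7 + 48*105 = 7 + 5040 = 5047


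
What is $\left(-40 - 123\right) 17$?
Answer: $-2771$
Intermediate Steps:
$\left(-40 - 123\right) 17 = \left(-163\right) 17 = -2771$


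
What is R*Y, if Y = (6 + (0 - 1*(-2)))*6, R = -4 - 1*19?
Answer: -1104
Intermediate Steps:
R = -23 (R = -4 - 19 = -23)
Y = 48 (Y = (6 + (0 + 2))*6 = (6 + 2)*6 = 8*6 = 48)
R*Y = -23*48 = -1104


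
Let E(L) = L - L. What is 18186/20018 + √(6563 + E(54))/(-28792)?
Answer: 9093/10009 - √6563/28792 ≈ 0.90567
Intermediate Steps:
E(L) = 0
18186/20018 + √(6563 + E(54))/(-28792) = 18186/20018 + √(6563 + 0)/(-28792) = 18186*(1/20018) + √6563*(-1/28792) = 9093/10009 - √6563/28792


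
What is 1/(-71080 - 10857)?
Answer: -1/81937 ≈ -1.2205e-5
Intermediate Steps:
1/(-71080 - 10857) = 1/(-81937) = -1/81937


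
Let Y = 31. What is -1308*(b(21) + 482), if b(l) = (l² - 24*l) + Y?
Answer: -588600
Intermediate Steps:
b(l) = 31 + l² - 24*l (b(l) = (l² - 24*l) + 31 = 31 + l² - 24*l)
-1308*(b(21) + 482) = -1308*((31 + 21² - 24*21) + 482) = -1308*((31 + 441 - 504) + 482) = -1308*(-32 + 482) = -1308*450 = -588600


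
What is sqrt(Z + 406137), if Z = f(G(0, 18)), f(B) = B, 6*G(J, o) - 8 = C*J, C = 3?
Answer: sqrt(3655245)/3 ≈ 637.29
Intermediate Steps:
G(J, o) = 4/3 + J/2 (G(J, o) = 4/3 + (3*J)/6 = 4/3 + J/2)
Z = 4/3 (Z = 4/3 + (1/2)*0 = 4/3 + 0 = 4/3 ≈ 1.3333)
sqrt(Z + 406137) = sqrt(4/3 + 406137) = sqrt(1218415/3) = sqrt(3655245)/3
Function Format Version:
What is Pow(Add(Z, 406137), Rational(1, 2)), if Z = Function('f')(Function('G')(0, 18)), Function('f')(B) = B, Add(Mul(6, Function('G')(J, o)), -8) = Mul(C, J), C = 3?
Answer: Mul(Rational(1, 3), Pow(3655245, Rational(1, 2))) ≈ 637.29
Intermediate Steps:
Function('G')(J, o) = Add(Rational(4, 3), Mul(Rational(1, 2), J)) (Function('G')(J, o) = Add(Rational(4, 3), Mul(Rational(1, 6), Mul(3, J))) = Add(Rational(4, 3), Mul(Rational(1, 2), J)))
Z = Rational(4, 3) (Z = Add(Rational(4, 3), Mul(Rational(1, 2), 0)) = Add(Rational(4, 3), 0) = Rational(4, 3) ≈ 1.3333)
Pow(Add(Z, 406137), Rational(1, 2)) = Pow(Add(Rational(4, 3), 406137), Rational(1, 2)) = Pow(Rational(1218415, 3), Rational(1, 2)) = Mul(Rational(1, 3), Pow(3655245, Rational(1, 2)))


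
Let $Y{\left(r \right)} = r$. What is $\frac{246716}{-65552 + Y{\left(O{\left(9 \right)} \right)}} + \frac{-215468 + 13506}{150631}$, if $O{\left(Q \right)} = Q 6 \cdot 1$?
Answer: $- \frac{25195592436}{4933014619} \approx -5.1075$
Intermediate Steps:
$O{\left(Q \right)} = 6 Q$ ($O{\left(Q \right)} = 6 Q 1 = 6 Q$)
$\frac{246716}{-65552 + Y{\left(O{\left(9 \right)} \right)}} + \frac{-215468 + 13506}{150631} = \frac{246716}{-65552 + 6 \cdot 9} + \frac{-215468 + 13506}{150631} = \frac{246716}{-65552 + 54} - \frac{201962}{150631} = \frac{246716}{-65498} - \frac{201962}{150631} = 246716 \left(- \frac{1}{65498}\right) - \frac{201962}{150631} = - \frac{123358}{32749} - \frac{201962}{150631} = - \frac{25195592436}{4933014619}$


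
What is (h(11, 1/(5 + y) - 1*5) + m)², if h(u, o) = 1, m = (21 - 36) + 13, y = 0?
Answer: 1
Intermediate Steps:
m = -2 (m = -15 + 13 = -2)
(h(11, 1/(5 + y) - 1*5) + m)² = (1 - 2)² = (-1)² = 1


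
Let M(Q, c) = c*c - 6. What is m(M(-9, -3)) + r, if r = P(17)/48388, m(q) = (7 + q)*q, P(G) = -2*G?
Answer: 725803/24194 ≈ 29.999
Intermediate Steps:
M(Q, c) = -6 + c² (M(Q, c) = c² - 6 = -6 + c²)
m(q) = q*(7 + q)
r = -17/24194 (r = -2*17/48388 = -34*1/48388 = -17/24194 ≈ -0.00070265)
m(M(-9, -3)) + r = (-6 + (-3)²)*(7 + (-6 + (-3)²)) - 17/24194 = (-6 + 9)*(7 + (-6 + 9)) - 17/24194 = 3*(7 + 3) - 17/24194 = 3*10 - 17/24194 = 30 - 17/24194 = 725803/24194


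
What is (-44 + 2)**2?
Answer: 1764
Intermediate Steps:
(-44 + 2)**2 = (-42)**2 = 1764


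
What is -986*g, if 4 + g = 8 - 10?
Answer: 5916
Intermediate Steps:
g = -6 (g = -4 + (8 - 10) = -4 - 2 = -6)
-986*g = -986*(-6) = 5916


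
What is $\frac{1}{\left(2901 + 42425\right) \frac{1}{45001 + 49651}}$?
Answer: $\frac{47326}{22663} \approx 2.0882$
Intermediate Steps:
$\frac{1}{\left(2901 + 42425\right) \frac{1}{45001 + 49651}} = \frac{1}{45326 \cdot \frac{1}{94652}} = \frac{1}{\frac{22663}{47326}} = \frac{47326}{22663}$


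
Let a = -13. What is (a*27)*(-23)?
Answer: 8073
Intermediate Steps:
(a*27)*(-23) = -13*27*(-23) = -351*(-23) = 8073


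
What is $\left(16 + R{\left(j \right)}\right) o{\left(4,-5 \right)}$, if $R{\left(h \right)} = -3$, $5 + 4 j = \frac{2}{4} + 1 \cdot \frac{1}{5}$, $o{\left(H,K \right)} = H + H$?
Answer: $104$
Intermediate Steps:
$o{\left(H,K \right)} = 2 H$
$j = - \frac{43}{40}$ ($j = - \frac{5}{4} + \frac{\frac{2}{4} + 1 \cdot \frac{1}{5}}{4} = - \frac{5}{4} + \frac{2 \cdot \frac{1}{4} + 1 \cdot \frac{1}{5}}{4} = - \frac{5}{4} + \frac{\frac{1}{2} + \frac{1}{5}}{4} = - \frac{5}{4} + \frac{1}{4} \cdot \frac{7}{10} = - \frac{5}{4} + \frac{7}{40} = - \frac{43}{40} \approx -1.075$)
$\left(16 + R{\left(j \right)}\right) o{\left(4,-5 \right)} = \left(16 - 3\right) 2 \cdot 4 = 13 \cdot 8 = 104$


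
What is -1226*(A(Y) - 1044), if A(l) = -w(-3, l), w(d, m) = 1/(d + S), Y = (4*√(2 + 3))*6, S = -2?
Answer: 6398494/5 ≈ 1.2797e+6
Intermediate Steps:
Y = 24*√5 (Y = (4*√5)*6 = 24*√5 ≈ 53.666)
w(d, m) = 1/(-2 + d) (w(d, m) = 1/(d - 2) = 1/(-2 + d))
A(l) = ⅕ (A(l) = -1/(-2 - 3) = -1/(-5) = -1*(-⅕) = ⅕)
-1226*(A(Y) - 1044) = -1226*(⅕ - 1044) = -1226*(-5219/5) = 6398494/5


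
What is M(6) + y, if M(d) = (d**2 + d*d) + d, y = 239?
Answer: 317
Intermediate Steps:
M(d) = d + 2*d**2 (M(d) = (d**2 + d**2) + d = 2*d**2 + d = d + 2*d**2)
M(6) + y = 6*(1 + 2*6) + 239 = 6*(1 + 12) + 239 = 6*13 + 239 = 78 + 239 = 317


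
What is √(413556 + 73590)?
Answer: 11*√4026 ≈ 697.96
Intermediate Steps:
√(413556 + 73590) = √487146 = 11*√4026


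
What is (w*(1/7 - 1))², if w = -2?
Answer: 144/49 ≈ 2.9388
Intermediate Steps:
(w*(1/7 - 1))² = (-2*(1/7 - 1))² = (-2*(⅐ - 1))² = (-2*(-6/7))² = (12/7)² = 144/49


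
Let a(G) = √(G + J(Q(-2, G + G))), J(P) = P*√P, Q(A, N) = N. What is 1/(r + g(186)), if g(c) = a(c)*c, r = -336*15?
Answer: -1/(5040 - 186*√(186 + 744*√93)) ≈ 9.1592e-5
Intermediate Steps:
r = -5040
J(P) = P^(3/2)
a(G) = √(G + 2*√2*G^(3/2)) (a(G) = √(G + (G + G)^(3/2)) = √(G + (2*G)^(3/2)) = √(G + 2*√2*G^(3/2)))
g(c) = c*√(c + 2*√2*c^(3/2)) (g(c) = √(c + 2*√2*c^(3/2))*c = c*√(c + 2*√2*c^(3/2)))
1/(r + g(186)) = 1/(-5040 + 186*√(186 + 2*√2*186^(3/2))) = 1/(-5040 + 186*√(186 + 2*√2*(186*√186))) = 1/(-5040 + 186*√(186 + 744*√93))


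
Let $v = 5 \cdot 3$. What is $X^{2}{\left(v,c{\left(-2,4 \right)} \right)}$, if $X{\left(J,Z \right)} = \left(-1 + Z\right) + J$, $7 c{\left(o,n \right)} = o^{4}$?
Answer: $\frac{12996}{49} \approx 265.22$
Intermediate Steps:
$v = 15$
$c{\left(o,n \right)} = \frac{o^{4}}{7}$
$X{\left(J,Z \right)} = -1 + J + Z$
$X^{2}{\left(v,c{\left(-2,4 \right)} \right)} = \left(-1 + 15 + \frac{\left(-2\right)^{4}}{7}\right)^{2} = \left(-1 + 15 + \frac{1}{7} \cdot 16\right)^{2} = \left(-1 + 15 + \frac{16}{7}\right)^{2} = \left(\frac{114}{7}\right)^{2} = \frac{12996}{49}$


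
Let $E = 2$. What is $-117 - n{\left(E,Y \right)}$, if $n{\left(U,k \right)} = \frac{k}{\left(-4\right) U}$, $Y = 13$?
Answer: $- \frac{923}{8} \approx -115.38$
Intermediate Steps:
$n{\left(U,k \right)} = - \frac{k}{4 U}$ ($n{\left(U,k \right)} = k \left(- \frac{1}{4 U}\right) = - \frac{k}{4 U}$)
$-117 - n{\left(E,Y \right)} = -117 - \left(- \frac{1}{4}\right) 13 \cdot \frac{1}{2} = -117 - - \frac{13}{8} = -117 + \frac{13}{8} = - \frac{923}{8}$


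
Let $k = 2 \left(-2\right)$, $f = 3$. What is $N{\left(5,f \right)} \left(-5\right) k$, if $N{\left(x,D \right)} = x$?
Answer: $100$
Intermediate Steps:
$k = -4$
$N{\left(5,f \right)} \left(-5\right) k = 5 \left(-5\right) \left(-4\right) = \left(-25\right) \left(-4\right) = 100$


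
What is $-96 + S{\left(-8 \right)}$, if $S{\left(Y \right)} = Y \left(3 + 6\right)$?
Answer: $-168$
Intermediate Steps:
$S{\left(Y \right)} = 9 Y$ ($S{\left(Y \right)} = Y 9 = 9 Y$)
$-96 + S{\left(-8 \right)} = -96 + 9 \left(-8\right) = -96 - 72 = -168$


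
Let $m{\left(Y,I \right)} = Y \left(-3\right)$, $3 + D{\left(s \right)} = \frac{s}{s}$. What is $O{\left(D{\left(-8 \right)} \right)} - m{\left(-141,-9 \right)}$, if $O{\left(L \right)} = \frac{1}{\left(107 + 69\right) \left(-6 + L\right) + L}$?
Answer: $- \frac{596431}{1410} \approx -423.0$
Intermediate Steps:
$D{\left(s \right)} = -2$ ($D{\left(s \right)} = -3 + \frac{s}{s} = -3 + 1 = -2$)
$m{\left(Y,I \right)} = - 3 Y$
$O{\left(L \right)} = \frac{1}{-1056 + 177 L}$ ($O{\left(L \right)} = \frac{1}{176 \left(-6 + L\right) + L} = \frac{1}{\left(-1056 + 176 L\right) + L} = \frac{1}{-1056 + 177 L}$)
$O{\left(D{\left(-8 \right)} \right)} - m{\left(-141,-9 \right)} = \frac{1}{3 \left(-352 + 59 \left(-2\right)\right)} - \left(-3\right) \left(-141\right) = \frac{1}{3 \left(-352 - 118\right)} - 423 = \frac{1}{3 \left(-470\right)} - 423 = \frac{1}{3} \left(- \frac{1}{470}\right) - 423 = - \frac{1}{1410} - 423 = - \frac{596431}{1410}$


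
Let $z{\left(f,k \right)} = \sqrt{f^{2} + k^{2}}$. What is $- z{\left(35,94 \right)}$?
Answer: $- \sqrt{10061} \approx -100.3$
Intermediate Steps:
$- z{\left(35,94 \right)} = - \sqrt{35^{2} + 94^{2}} = - \sqrt{1225 + 8836} = - \sqrt{10061}$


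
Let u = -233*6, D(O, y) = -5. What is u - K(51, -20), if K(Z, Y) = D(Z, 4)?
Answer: -1393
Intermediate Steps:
u = -1398
K(Z, Y) = -5
u - K(51, -20) = -1398 - 1*(-5) = -1398 + 5 = -1393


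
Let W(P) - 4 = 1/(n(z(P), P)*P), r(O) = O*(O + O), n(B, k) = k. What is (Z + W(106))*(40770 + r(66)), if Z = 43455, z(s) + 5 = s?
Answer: 12081162045825/5618 ≈ 2.1504e+9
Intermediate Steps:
z(s) = -5 + s
r(O) = 2*O² (r(O) = O*(2*O) = 2*O²)
W(P) = 4 + P⁻² (W(P) = 4 + 1/(P*P) = 4 + P⁻²)
(Z + W(106))*(40770 + r(66)) = (43455 + (4 + 106⁻²))*(40770 + 2*66²) = (43455 + (4 + 1/11236))*(40770 + 2*4356) = (43455 + 44945/11236)*(40770 + 8712) = (488305325/11236)*49482 = 12081162045825/5618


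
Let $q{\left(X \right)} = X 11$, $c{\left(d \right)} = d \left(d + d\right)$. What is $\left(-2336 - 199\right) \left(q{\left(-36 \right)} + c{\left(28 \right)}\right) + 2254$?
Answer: $-2968766$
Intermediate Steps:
$c{\left(d \right)} = 2 d^{2}$ ($c{\left(d \right)} = d 2 d = 2 d^{2}$)
$q{\left(X \right)} = 11 X$
$\left(-2336 - 199\right) \left(q{\left(-36 \right)} + c{\left(28 \right)}\right) + 2254 = \left(-2336 - 199\right) \left(11 \left(-36\right) + 2 \cdot 28^{2}\right) + 2254 = - 2535 \left(-396 + 2 \cdot 784\right) + 2254 = - 2535 \left(-396 + 1568\right) + 2254 = \left(-2535\right) 1172 + 2254 = -2971020 + 2254 = -2968766$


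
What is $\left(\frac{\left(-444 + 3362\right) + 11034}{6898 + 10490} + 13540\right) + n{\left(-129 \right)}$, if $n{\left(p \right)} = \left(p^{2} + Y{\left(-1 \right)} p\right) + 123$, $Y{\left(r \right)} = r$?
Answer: $\frac{132295739}{4347} \approx 30434.0$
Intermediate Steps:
$n{\left(p \right)} = 123 + p^{2} - p$ ($n{\left(p \right)} = \left(p^{2} - p\right) + 123 = 123 + p^{2} - p$)
$\left(\frac{\left(-444 + 3362\right) + 11034}{6898 + 10490} + 13540\right) + n{\left(-129 \right)} = \left(\frac{\left(-444 + 3362\right) + 11034}{6898 + 10490} + 13540\right) + \left(123 + \left(-129\right)^{2} - -129\right) = \left(\frac{2918 + 11034}{17388} + 13540\right) + \left(123 + 16641 + 129\right) = \left(13952 \cdot \frac{1}{17388} + 13540\right) + 16893 = \left(\frac{3488}{4347} + 13540\right) + 16893 = \frac{58861868}{4347} + 16893 = \frac{132295739}{4347}$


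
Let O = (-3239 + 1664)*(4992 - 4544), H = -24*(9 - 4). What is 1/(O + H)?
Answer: -1/705720 ≈ -1.4170e-6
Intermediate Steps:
H = -120 (H = -24*5 = -120)
O = -705600 (O = -1575*448 = -705600)
1/(O + H) = 1/(-705600 - 120) = 1/(-705720) = -1/705720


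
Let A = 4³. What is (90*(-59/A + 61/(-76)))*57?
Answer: -283095/32 ≈ -8846.7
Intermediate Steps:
A = 64
(90*(-59/A + 61/(-76)))*57 = (90*(-59/64 + 61/(-76)))*57 = (90*(-59*1/64 + 61*(-1/76)))*57 = (90*(-59/64 - 61/76))*57 = (90*(-2097/1216))*57 = -94365/608*57 = -283095/32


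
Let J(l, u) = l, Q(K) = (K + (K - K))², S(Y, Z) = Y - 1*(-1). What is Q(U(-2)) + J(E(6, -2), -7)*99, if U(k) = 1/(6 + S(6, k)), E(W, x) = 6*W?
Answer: 602317/169 ≈ 3564.0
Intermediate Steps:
S(Y, Z) = 1 + Y (S(Y, Z) = Y + 1 = 1 + Y)
U(k) = 1/13 (U(k) = 1/(6 + (1 + 6)) = 1/(6 + 7) = 1/13)
Q(K) = K² (Q(K) = (K + 0)² = K²)
Q(U(-2)) + J(E(6, -2), -7)*99 = (1/13)² + (6*6)*99 = 1/169 + 36*99 = 1/169 + 3564 = 602317/169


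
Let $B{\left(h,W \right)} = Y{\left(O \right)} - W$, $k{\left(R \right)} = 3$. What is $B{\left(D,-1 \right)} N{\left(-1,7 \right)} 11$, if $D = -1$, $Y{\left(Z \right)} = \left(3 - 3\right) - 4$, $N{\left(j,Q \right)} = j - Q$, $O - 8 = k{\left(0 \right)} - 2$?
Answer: $264$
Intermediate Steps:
$O = 9$ ($O = 8 + \left(3 - 2\right) = 8 + 1 = 9$)
$Y{\left(Z \right)} = -4$ ($Y{\left(Z \right)} = 0 - 4 = -4$)
$B{\left(h,W \right)} = -4 - W$
$B{\left(D,-1 \right)} N{\left(-1,7 \right)} 11 = \left(-4 - -1\right) \left(-1 - 7\right) 11 = \left(-4 + 1\right) \left(-1 - 7\right) 11 = \left(-3\right) \left(-8\right) 11 = 24 \cdot 11 = 264$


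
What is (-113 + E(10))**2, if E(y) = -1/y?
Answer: 1279161/100 ≈ 12792.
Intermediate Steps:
(-113 + E(10))**2 = (-113 - 1/10)**2 = (-1131/10)**2 = 1279161/100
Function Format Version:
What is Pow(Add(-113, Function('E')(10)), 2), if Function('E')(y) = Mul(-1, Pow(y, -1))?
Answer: Rational(1279161, 100) ≈ 12792.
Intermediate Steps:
Pow(Add(-113, Function('E')(10)), 2) = Pow(Add(-113, Mul(-1, Pow(10, -1))), 2) = Pow(Add(-113, Mul(-1, Rational(1, 10))), 2) = Pow(Add(-113, Rational(-1, 10)), 2) = Pow(Rational(-1131, 10), 2) = Rational(1279161, 100)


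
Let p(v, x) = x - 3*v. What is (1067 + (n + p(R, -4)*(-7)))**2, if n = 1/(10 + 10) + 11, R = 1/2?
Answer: 498673561/400 ≈ 1.2467e+6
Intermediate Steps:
R = 1/2 ≈ 0.50000
n = 221/20 (n = 1/20 + 11 = 221/20 ≈ 11.050)
(1067 + (n + p(R, -4)*(-7)))**2 = (1067 + (221/20 + (-4 - 3*1/2)*(-7)))**2 = (1067 + (221/20 + (-4 - 3/2)*(-7)))**2 = (1067 + (221/20 - 11/2*(-7)))**2 = (1067 + (221/20 + 77/2))**2 = (1067 + 991/20)**2 = (22331/20)**2 = 498673561/400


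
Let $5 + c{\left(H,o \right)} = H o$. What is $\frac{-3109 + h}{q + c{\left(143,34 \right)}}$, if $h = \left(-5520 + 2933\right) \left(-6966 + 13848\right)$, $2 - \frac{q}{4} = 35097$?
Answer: $\frac{17806843}{135523} \approx 131.39$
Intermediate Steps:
$c{\left(H,o \right)} = -5 + H o$
$q = -140380$ ($q = 8 - 140388 = -140380$)
$h = -17803734$ ($h = \left(-2587\right) 6882 = -17803734$)
$\frac{-3109 + h}{q + c{\left(143,34 \right)}} = \frac{-3109 - 17803734}{-140380 + \left(-5 + 143 \cdot 34\right)} = - \frac{17806843}{-140380 + \left(-5 + 4862\right)} = - \frac{17806843}{-140380 + 4857} = - \frac{17806843}{-135523} = \left(-17806843\right) \left(- \frac{1}{135523}\right) = \frac{17806843}{135523}$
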